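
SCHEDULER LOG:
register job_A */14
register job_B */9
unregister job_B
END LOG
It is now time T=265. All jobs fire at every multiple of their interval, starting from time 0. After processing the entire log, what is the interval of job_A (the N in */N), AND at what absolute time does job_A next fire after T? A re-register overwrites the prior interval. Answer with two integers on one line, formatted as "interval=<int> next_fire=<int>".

Op 1: register job_A */14 -> active={job_A:*/14}
Op 2: register job_B */9 -> active={job_A:*/14, job_B:*/9}
Op 3: unregister job_B -> active={job_A:*/14}
Final interval of job_A = 14
Next fire of job_A after T=265: (265//14+1)*14 = 266

Answer: interval=14 next_fire=266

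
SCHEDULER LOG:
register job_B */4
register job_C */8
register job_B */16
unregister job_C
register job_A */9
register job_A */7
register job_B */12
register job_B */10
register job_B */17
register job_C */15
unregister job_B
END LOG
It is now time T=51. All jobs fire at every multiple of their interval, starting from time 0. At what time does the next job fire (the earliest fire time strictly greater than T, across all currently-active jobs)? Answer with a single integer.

Answer: 56

Derivation:
Op 1: register job_B */4 -> active={job_B:*/4}
Op 2: register job_C */8 -> active={job_B:*/4, job_C:*/8}
Op 3: register job_B */16 -> active={job_B:*/16, job_C:*/8}
Op 4: unregister job_C -> active={job_B:*/16}
Op 5: register job_A */9 -> active={job_A:*/9, job_B:*/16}
Op 6: register job_A */7 -> active={job_A:*/7, job_B:*/16}
Op 7: register job_B */12 -> active={job_A:*/7, job_B:*/12}
Op 8: register job_B */10 -> active={job_A:*/7, job_B:*/10}
Op 9: register job_B */17 -> active={job_A:*/7, job_B:*/17}
Op 10: register job_C */15 -> active={job_A:*/7, job_B:*/17, job_C:*/15}
Op 11: unregister job_B -> active={job_A:*/7, job_C:*/15}
  job_A: interval 7, next fire after T=51 is 56
  job_C: interval 15, next fire after T=51 is 60
Earliest fire time = 56 (job job_A)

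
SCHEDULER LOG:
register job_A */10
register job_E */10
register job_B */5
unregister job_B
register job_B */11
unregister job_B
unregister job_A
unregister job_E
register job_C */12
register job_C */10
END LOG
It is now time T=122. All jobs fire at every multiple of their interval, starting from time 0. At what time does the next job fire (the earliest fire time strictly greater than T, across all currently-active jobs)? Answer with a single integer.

Op 1: register job_A */10 -> active={job_A:*/10}
Op 2: register job_E */10 -> active={job_A:*/10, job_E:*/10}
Op 3: register job_B */5 -> active={job_A:*/10, job_B:*/5, job_E:*/10}
Op 4: unregister job_B -> active={job_A:*/10, job_E:*/10}
Op 5: register job_B */11 -> active={job_A:*/10, job_B:*/11, job_E:*/10}
Op 6: unregister job_B -> active={job_A:*/10, job_E:*/10}
Op 7: unregister job_A -> active={job_E:*/10}
Op 8: unregister job_E -> active={}
Op 9: register job_C */12 -> active={job_C:*/12}
Op 10: register job_C */10 -> active={job_C:*/10}
  job_C: interval 10, next fire after T=122 is 130
Earliest fire time = 130 (job job_C)

Answer: 130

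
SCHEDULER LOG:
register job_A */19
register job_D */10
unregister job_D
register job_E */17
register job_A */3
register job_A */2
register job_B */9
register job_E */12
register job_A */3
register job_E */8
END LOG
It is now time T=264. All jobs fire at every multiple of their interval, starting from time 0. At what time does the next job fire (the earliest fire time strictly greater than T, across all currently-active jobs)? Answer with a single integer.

Op 1: register job_A */19 -> active={job_A:*/19}
Op 2: register job_D */10 -> active={job_A:*/19, job_D:*/10}
Op 3: unregister job_D -> active={job_A:*/19}
Op 4: register job_E */17 -> active={job_A:*/19, job_E:*/17}
Op 5: register job_A */3 -> active={job_A:*/3, job_E:*/17}
Op 6: register job_A */2 -> active={job_A:*/2, job_E:*/17}
Op 7: register job_B */9 -> active={job_A:*/2, job_B:*/9, job_E:*/17}
Op 8: register job_E */12 -> active={job_A:*/2, job_B:*/9, job_E:*/12}
Op 9: register job_A */3 -> active={job_A:*/3, job_B:*/9, job_E:*/12}
Op 10: register job_E */8 -> active={job_A:*/3, job_B:*/9, job_E:*/8}
  job_A: interval 3, next fire after T=264 is 267
  job_B: interval 9, next fire after T=264 is 270
  job_E: interval 8, next fire after T=264 is 272
Earliest fire time = 267 (job job_A)

Answer: 267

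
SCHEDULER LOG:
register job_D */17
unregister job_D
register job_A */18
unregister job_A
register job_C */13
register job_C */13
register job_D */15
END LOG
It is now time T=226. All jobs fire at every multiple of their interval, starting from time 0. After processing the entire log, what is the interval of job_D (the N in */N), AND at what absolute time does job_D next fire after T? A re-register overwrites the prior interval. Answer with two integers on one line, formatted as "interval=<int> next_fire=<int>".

Op 1: register job_D */17 -> active={job_D:*/17}
Op 2: unregister job_D -> active={}
Op 3: register job_A */18 -> active={job_A:*/18}
Op 4: unregister job_A -> active={}
Op 5: register job_C */13 -> active={job_C:*/13}
Op 6: register job_C */13 -> active={job_C:*/13}
Op 7: register job_D */15 -> active={job_C:*/13, job_D:*/15}
Final interval of job_D = 15
Next fire of job_D after T=226: (226//15+1)*15 = 240

Answer: interval=15 next_fire=240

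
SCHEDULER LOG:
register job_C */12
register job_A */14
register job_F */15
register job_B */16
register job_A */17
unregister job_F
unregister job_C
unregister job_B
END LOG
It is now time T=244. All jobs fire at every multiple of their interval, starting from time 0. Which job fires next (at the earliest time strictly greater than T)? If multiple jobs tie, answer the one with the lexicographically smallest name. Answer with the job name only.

Op 1: register job_C */12 -> active={job_C:*/12}
Op 2: register job_A */14 -> active={job_A:*/14, job_C:*/12}
Op 3: register job_F */15 -> active={job_A:*/14, job_C:*/12, job_F:*/15}
Op 4: register job_B */16 -> active={job_A:*/14, job_B:*/16, job_C:*/12, job_F:*/15}
Op 5: register job_A */17 -> active={job_A:*/17, job_B:*/16, job_C:*/12, job_F:*/15}
Op 6: unregister job_F -> active={job_A:*/17, job_B:*/16, job_C:*/12}
Op 7: unregister job_C -> active={job_A:*/17, job_B:*/16}
Op 8: unregister job_B -> active={job_A:*/17}
  job_A: interval 17, next fire after T=244 is 255
Earliest = 255, winner (lex tiebreak) = job_A

Answer: job_A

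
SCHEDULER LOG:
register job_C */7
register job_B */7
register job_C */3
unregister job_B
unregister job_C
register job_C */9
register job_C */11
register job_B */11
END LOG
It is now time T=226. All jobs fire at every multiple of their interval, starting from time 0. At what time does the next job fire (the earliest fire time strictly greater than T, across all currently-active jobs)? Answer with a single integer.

Answer: 231

Derivation:
Op 1: register job_C */7 -> active={job_C:*/7}
Op 2: register job_B */7 -> active={job_B:*/7, job_C:*/7}
Op 3: register job_C */3 -> active={job_B:*/7, job_C:*/3}
Op 4: unregister job_B -> active={job_C:*/3}
Op 5: unregister job_C -> active={}
Op 6: register job_C */9 -> active={job_C:*/9}
Op 7: register job_C */11 -> active={job_C:*/11}
Op 8: register job_B */11 -> active={job_B:*/11, job_C:*/11}
  job_B: interval 11, next fire after T=226 is 231
  job_C: interval 11, next fire after T=226 is 231
Earliest fire time = 231 (job job_B)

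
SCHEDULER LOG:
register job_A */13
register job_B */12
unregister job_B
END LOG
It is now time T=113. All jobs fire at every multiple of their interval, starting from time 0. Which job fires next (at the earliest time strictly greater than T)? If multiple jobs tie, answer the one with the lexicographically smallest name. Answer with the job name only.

Op 1: register job_A */13 -> active={job_A:*/13}
Op 2: register job_B */12 -> active={job_A:*/13, job_B:*/12}
Op 3: unregister job_B -> active={job_A:*/13}
  job_A: interval 13, next fire after T=113 is 117
Earliest = 117, winner (lex tiebreak) = job_A

Answer: job_A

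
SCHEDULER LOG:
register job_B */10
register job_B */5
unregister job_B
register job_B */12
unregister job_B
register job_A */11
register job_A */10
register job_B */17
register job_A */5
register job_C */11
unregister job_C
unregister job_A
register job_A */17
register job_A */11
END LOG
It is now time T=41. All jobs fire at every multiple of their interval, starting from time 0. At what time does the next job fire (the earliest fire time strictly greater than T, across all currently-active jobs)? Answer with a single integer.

Op 1: register job_B */10 -> active={job_B:*/10}
Op 2: register job_B */5 -> active={job_B:*/5}
Op 3: unregister job_B -> active={}
Op 4: register job_B */12 -> active={job_B:*/12}
Op 5: unregister job_B -> active={}
Op 6: register job_A */11 -> active={job_A:*/11}
Op 7: register job_A */10 -> active={job_A:*/10}
Op 8: register job_B */17 -> active={job_A:*/10, job_B:*/17}
Op 9: register job_A */5 -> active={job_A:*/5, job_B:*/17}
Op 10: register job_C */11 -> active={job_A:*/5, job_B:*/17, job_C:*/11}
Op 11: unregister job_C -> active={job_A:*/5, job_B:*/17}
Op 12: unregister job_A -> active={job_B:*/17}
Op 13: register job_A */17 -> active={job_A:*/17, job_B:*/17}
Op 14: register job_A */11 -> active={job_A:*/11, job_B:*/17}
  job_A: interval 11, next fire after T=41 is 44
  job_B: interval 17, next fire after T=41 is 51
Earliest fire time = 44 (job job_A)

Answer: 44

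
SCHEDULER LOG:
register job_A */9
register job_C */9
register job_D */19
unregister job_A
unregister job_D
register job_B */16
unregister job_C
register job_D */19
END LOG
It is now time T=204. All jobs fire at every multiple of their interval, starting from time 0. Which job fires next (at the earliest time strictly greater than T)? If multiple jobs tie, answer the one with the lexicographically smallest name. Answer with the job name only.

Answer: job_B

Derivation:
Op 1: register job_A */9 -> active={job_A:*/9}
Op 2: register job_C */9 -> active={job_A:*/9, job_C:*/9}
Op 3: register job_D */19 -> active={job_A:*/9, job_C:*/9, job_D:*/19}
Op 4: unregister job_A -> active={job_C:*/9, job_D:*/19}
Op 5: unregister job_D -> active={job_C:*/9}
Op 6: register job_B */16 -> active={job_B:*/16, job_C:*/9}
Op 7: unregister job_C -> active={job_B:*/16}
Op 8: register job_D */19 -> active={job_B:*/16, job_D:*/19}
  job_B: interval 16, next fire after T=204 is 208
  job_D: interval 19, next fire after T=204 is 209
Earliest = 208, winner (lex tiebreak) = job_B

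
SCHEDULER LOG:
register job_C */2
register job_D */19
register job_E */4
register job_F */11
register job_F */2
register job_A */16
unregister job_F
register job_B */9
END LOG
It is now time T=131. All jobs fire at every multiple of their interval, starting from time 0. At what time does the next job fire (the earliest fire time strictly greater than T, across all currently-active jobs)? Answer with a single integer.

Op 1: register job_C */2 -> active={job_C:*/2}
Op 2: register job_D */19 -> active={job_C:*/2, job_D:*/19}
Op 3: register job_E */4 -> active={job_C:*/2, job_D:*/19, job_E:*/4}
Op 4: register job_F */11 -> active={job_C:*/2, job_D:*/19, job_E:*/4, job_F:*/11}
Op 5: register job_F */2 -> active={job_C:*/2, job_D:*/19, job_E:*/4, job_F:*/2}
Op 6: register job_A */16 -> active={job_A:*/16, job_C:*/2, job_D:*/19, job_E:*/4, job_F:*/2}
Op 7: unregister job_F -> active={job_A:*/16, job_C:*/2, job_D:*/19, job_E:*/4}
Op 8: register job_B */9 -> active={job_A:*/16, job_B:*/9, job_C:*/2, job_D:*/19, job_E:*/4}
  job_A: interval 16, next fire after T=131 is 144
  job_B: interval 9, next fire after T=131 is 135
  job_C: interval 2, next fire after T=131 is 132
  job_D: interval 19, next fire after T=131 is 133
  job_E: interval 4, next fire after T=131 is 132
Earliest fire time = 132 (job job_C)

Answer: 132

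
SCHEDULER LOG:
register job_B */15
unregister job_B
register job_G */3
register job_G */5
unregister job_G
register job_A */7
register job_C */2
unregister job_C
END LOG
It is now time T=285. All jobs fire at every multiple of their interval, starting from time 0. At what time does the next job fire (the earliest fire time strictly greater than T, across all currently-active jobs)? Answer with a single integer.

Op 1: register job_B */15 -> active={job_B:*/15}
Op 2: unregister job_B -> active={}
Op 3: register job_G */3 -> active={job_G:*/3}
Op 4: register job_G */5 -> active={job_G:*/5}
Op 5: unregister job_G -> active={}
Op 6: register job_A */7 -> active={job_A:*/7}
Op 7: register job_C */2 -> active={job_A:*/7, job_C:*/2}
Op 8: unregister job_C -> active={job_A:*/7}
  job_A: interval 7, next fire after T=285 is 287
Earliest fire time = 287 (job job_A)

Answer: 287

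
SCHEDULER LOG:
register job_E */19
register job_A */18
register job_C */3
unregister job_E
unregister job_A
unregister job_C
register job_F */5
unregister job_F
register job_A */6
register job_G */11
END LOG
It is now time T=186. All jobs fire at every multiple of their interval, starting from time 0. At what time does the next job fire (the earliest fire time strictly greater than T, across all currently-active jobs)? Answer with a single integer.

Op 1: register job_E */19 -> active={job_E:*/19}
Op 2: register job_A */18 -> active={job_A:*/18, job_E:*/19}
Op 3: register job_C */3 -> active={job_A:*/18, job_C:*/3, job_E:*/19}
Op 4: unregister job_E -> active={job_A:*/18, job_C:*/3}
Op 5: unregister job_A -> active={job_C:*/3}
Op 6: unregister job_C -> active={}
Op 7: register job_F */5 -> active={job_F:*/5}
Op 8: unregister job_F -> active={}
Op 9: register job_A */6 -> active={job_A:*/6}
Op 10: register job_G */11 -> active={job_A:*/6, job_G:*/11}
  job_A: interval 6, next fire after T=186 is 192
  job_G: interval 11, next fire after T=186 is 187
Earliest fire time = 187 (job job_G)

Answer: 187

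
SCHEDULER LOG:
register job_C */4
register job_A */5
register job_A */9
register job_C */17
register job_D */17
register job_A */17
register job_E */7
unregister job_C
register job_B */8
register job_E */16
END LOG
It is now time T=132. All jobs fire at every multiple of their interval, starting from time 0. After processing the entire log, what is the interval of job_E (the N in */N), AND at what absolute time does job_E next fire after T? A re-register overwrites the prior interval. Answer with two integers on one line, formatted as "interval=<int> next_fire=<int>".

Op 1: register job_C */4 -> active={job_C:*/4}
Op 2: register job_A */5 -> active={job_A:*/5, job_C:*/4}
Op 3: register job_A */9 -> active={job_A:*/9, job_C:*/4}
Op 4: register job_C */17 -> active={job_A:*/9, job_C:*/17}
Op 5: register job_D */17 -> active={job_A:*/9, job_C:*/17, job_D:*/17}
Op 6: register job_A */17 -> active={job_A:*/17, job_C:*/17, job_D:*/17}
Op 7: register job_E */7 -> active={job_A:*/17, job_C:*/17, job_D:*/17, job_E:*/7}
Op 8: unregister job_C -> active={job_A:*/17, job_D:*/17, job_E:*/7}
Op 9: register job_B */8 -> active={job_A:*/17, job_B:*/8, job_D:*/17, job_E:*/7}
Op 10: register job_E */16 -> active={job_A:*/17, job_B:*/8, job_D:*/17, job_E:*/16}
Final interval of job_E = 16
Next fire of job_E after T=132: (132//16+1)*16 = 144

Answer: interval=16 next_fire=144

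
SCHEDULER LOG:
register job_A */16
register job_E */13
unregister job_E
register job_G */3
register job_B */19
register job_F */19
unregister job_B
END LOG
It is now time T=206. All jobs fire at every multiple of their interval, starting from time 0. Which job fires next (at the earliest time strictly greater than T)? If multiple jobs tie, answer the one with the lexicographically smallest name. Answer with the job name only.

Op 1: register job_A */16 -> active={job_A:*/16}
Op 2: register job_E */13 -> active={job_A:*/16, job_E:*/13}
Op 3: unregister job_E -> active={job_A:*/16}
Op 4: register job_G */3 -> active={job_A:*/16, job_G:*/3}
Op 5: register job_B */19 -> active={job_A:*/16, job_B:*/19, job_G:*/3}
Op 6: register job_F */19 -> active={job_A:*/16, job_B:*/19, job_F:*/19, job_G:*/3}
Op 7: unregister job_B -> active={job_A:*/16, job_F:*/19, job_G:*/3}
  job_A: interval 16, next fire after T=206 is 208
  job_F: interval 19, next fire after T=206 is 209
  job_G: interval 3, next fire after T=206 is 207
Earliest = 207, winner (lex tiebreak) = job_G

Answer: job_G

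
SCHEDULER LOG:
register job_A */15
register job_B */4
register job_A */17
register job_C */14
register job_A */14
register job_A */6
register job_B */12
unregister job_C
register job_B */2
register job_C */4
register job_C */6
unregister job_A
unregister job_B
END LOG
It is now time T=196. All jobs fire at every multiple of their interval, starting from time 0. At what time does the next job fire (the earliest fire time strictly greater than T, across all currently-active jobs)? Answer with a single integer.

Answer: 198

Derivation:
Op 1: register job_A */15 -> active={job_A:*/15}
Op 2: register job_B */4 -> active={job_A:*/15, job_B:*/4}
Op 3: register job_A */17 -> active={job_A:*/17, job_B:*/4}
Op 4: register job_C */14 -> active={job_A:*/17, job_B:*/4, job_C:*/14}
Op 5: register job_A */14 -> active={job_A:*/14, job_B:*/4, job_C:*/14}
Op 6: register job_A */6 -> active={job_A:*/6, job_B:*/4, job_C:*/14}
Op 7: register job_B */12 -> active={job_A:*/6, job_B:*/12, job_C:*/14}
Op 8: unregister job_C -> active={job_A:*/6, job_B:*/12}
Op 9: register job_B */2 -> active={job_A:*/6, job_B:*/2}
Op 10: register job_C */4 -> active={job_A:*/6, job_B:*/2, job_C:*/4}
Op 11: register job_C */6 -> active={job_A:*/6, job_B:*/2, job_C:*/6}
Op 12: unregister job_A -> active={job_B:*/2, job_C:*/6}
Op 13: unregister job_B -> active={job_C:*/6}
  job_C: interval 6, next fire after T=196 is 198
Earliest fire time = 198 (job job_C)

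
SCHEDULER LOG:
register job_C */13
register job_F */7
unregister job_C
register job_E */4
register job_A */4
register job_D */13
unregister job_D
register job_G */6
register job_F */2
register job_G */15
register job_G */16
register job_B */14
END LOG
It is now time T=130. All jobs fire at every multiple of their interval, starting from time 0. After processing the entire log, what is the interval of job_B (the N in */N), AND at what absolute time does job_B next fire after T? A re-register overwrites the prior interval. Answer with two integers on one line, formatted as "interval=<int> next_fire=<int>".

Answer: interval=14 next_fire=140

Derivation:
Op 1: register job_C */13 -> active={job_C:*/13}
Op 2: register job_F */7 -> active={job_C:*/13, job_F:*/7}
Op 3: unregister job_C -> active={job_F:*/7}
Op 4: register job_E */4 -> active={job_E:*/4, job_F:*/7}
Op 5: register job_A */4 -> active={job_A:*/4, job_E:*/4, job_F:*/7}
Op 6: register job_D */13 -> active={job_A:*/4, job_D:*/13, job_E:*/4, job_F:*/7}
Op 7: unregister job_D -> active={job_A:*/4, job_E:*/4, job_F:*/7}
Op 8: register job_G */6 -> active={job_A:*/4, job_E:*/4, job_F:*/7, job_G:*/6}
Op 9: register job_F */2 -> active={job_A:*/4, job_E:*/4, job_F:*/2, job_G:*/6}
Op 10: register job_G */15 -> active={job_A:*/4, job_E:*/4, job_F:*/2, job_G:*/15}
Op 11: register job_G */16 -> active={job_A:*/4, job_E:*/4, job_F:*/2, job_G:*/16}
Op 12: register job_B */14 -> active={job_A:*/4, job_B:*/14, job_E:*/4, job_F:*/2, job_G:*/16}
Final interval of job_B = 14
Next fire of job_B after T=130: (130//14+1)*14 = 140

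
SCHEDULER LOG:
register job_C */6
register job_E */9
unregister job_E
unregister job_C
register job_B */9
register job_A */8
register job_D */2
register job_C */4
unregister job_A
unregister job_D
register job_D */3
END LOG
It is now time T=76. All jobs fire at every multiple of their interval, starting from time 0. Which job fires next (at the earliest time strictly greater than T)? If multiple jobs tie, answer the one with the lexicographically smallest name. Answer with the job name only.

Op 1: register job_C */6 -> active={job_C:*/6}
Op 2: register job_E */9 -> active={job_C:*/6, job_E:*/9}
Op 3: unregister job_E -> active={job_C:*/6}
Op 4: unregister job_C -> active={}
Op 5: register job_B */9 -> active={job_B:*/9}
Op 6: register job_A */8 -> active={job_A:*/8, job_B:*/9}
Op 7: register job_D */2 -> active={job_A:*/8, job_B:*/9, job_D:*/2}
Op 8: register job_C */4 -> active={job_A:*/8, job_B:*/9, job_C:*/4, job_D:*/2}
Op 9: unregister job_A -> active={job_B:*/9, job_C:*/4, job_D:*/2}
Op 10: unregister job_D -> active={job_B:*/9, job_C:*/4}
Op 11: register job_D */3 -> active={job_B:*/9, job_C:*/4, job_D:*/3}
  job_B: interval 9, next fire after T=76 is 81
  job_C: interval 4, next fire after T=76 is 80
  job_D: interval 3, next fire after T=76 is 78
Earliest = 78, winner (lex tiebreak) = job_D

Answer: job_D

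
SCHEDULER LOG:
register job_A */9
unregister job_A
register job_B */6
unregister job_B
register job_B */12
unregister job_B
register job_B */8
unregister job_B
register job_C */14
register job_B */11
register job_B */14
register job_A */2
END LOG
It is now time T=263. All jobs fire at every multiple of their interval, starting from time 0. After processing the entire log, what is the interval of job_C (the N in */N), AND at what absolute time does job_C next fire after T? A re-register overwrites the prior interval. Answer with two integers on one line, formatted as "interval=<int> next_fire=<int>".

Op 1: register job_A */9 -> active={job_A:*/9}
Op 2: unregister job_A -> active={}
Op 3: register job_B */6 -> active={job_B:*/6}
Op 4: unregister job_B -> active={}
Op 5: register job_B */12 -> active={job_B:*/12}
Op 6: unregister job_B -> active={}
Op 7: register job_B */8 -> active={job_B:*/8}
Op 8: unregister job_B -> active={}
Op 9: register job_C */14 -> active={job_C:*/14}
Op 10: register job_B */11 -> active={job_B:*/11, job_C:*/14}
Op 11: register job_B */14 -> active={job_B:*/14, job_C:*/14}
Op 12: register job_A */2 -> active={job_A:*/2, job_B:*/14, job_C:*/14}
Final interval of job_C = 14
Next fire of job_C after T=263: (263//14+1)*14 = 266

Answer: interval=14 next_fire=266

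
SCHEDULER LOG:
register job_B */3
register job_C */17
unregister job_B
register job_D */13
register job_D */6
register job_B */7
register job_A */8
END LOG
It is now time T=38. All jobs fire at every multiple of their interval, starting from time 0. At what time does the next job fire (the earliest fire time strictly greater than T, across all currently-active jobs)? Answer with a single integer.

Answer: 40

Derivation:
Op 1: register job_B */3 -> active={job_B:*/3}
Op 2: register job_C */17 -> active={job_B:*/3, job_C:*/17}
Op 3: unregister job_B -> active={job_C:*/17}
Op 4: register job_D */13 -> active={job_C:*/17, job_D:*/13}
Op 5: register job_D */6 -> active={job_C:*/17, job_D:*/6}
Op 6: register job_B */7 -> active={job_B:*/7, job_C:*/17, job_D:*/6}
Op 7: register job_A */8 -> active={job_A:*/8, job_B:*/7, job_C:*/17, job_D:*/6}
  job_A: interval 8, next fire after T=38 is 40
  job_B: interval 7, next fire after T=38 is 42
  job_C: interval 17, next fire after T=38 is 51
  job_D: interval 6, next fire after T=38 is 42
Earliest fire time = 40 (job job_A)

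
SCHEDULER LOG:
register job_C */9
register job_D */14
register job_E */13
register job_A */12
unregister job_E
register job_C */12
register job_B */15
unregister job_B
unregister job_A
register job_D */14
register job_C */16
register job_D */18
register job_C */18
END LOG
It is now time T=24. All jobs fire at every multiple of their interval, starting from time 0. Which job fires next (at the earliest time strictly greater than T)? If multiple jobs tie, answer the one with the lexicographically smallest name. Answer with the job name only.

Answer: job_C

Derivation:
Op 1: register job_C */9 -> active={job_C:*/9}
Op 2: register job_D */14 -> active={job_C:*/9, job_D:*/14}
Op 3: register job_E */13 -> active={job_C:*/9, job_D:*/14, job_E:*/13}
Op 4: register job_A */12 -> active={job_A:*/12, job_C:*/9, job_D:*/14, job_E:*/13}
Op 5: unregister job_E -> active={job_A:*/12, job_C:*/9, job_D:*/14}
Op 6: register job_C */12 -> active={job_A:*/12, job_C:*/12, job_D:*/14}
Op 7: register job_B */15 -> active={job_A:*/12, job_B:*/15, job_C:*/12, job_D:*/14}
Op 8: unregister job_B -> active={job_A:*/12, job_C:*/12, job_D:*/14}
Op 9: unregister job_A -> active={job_C:*/12, job_D:*/14}
Op 10: register job_D */14 -> active={job_C:*/12, job_D:*/14}
Op 11: register job_C */16 -> active={job_C:*/16, job_D:*/14}
Op 12: register job_D */18 -> active={job_C:*/16, job_D:*/18}
Op 13: register job_C */18 -> active={job_C:*/18, job_D:*/18}
  job_C: interval 18, next fire after T=24 is 36
  job_D: interval 18, next fire after T=24 is 36
Earliest = 36, winner (lex tiebreak) = job_C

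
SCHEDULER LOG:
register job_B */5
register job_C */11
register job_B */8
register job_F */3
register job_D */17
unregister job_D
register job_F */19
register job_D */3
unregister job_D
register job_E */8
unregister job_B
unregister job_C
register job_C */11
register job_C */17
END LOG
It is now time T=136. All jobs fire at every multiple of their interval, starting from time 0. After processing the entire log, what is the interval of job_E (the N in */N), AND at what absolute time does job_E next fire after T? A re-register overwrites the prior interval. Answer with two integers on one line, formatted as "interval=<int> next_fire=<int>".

Answer: interval=8 next_fire=144

Derivation:
Op 1: register job_B */5 -> active={job_B:*/5}
Op 2: register job_C */11 -> active={job_B:*/5, job_C:*/11}
Op 3: register job_B */8 -> active={job_B:*/8, job_C:*/11}
Op 4: register job_F */3 -> active={job_B:*/8, job_C:*/11, job_F:*/3}
Op 5: register job_D */17 -> active={job_B:*/8, job_C:*/11, job_D:*/17, job_F:*/3}
Op 6: unregister job_D -> active={job_B:*/8, job_C:*/11, job_F:*/3}
Op 7: register job_F */19 -> active={job_B:*/8, job_C:*/11, job_F:*/19}
Op 8: register job_D */3 -> active={job_B:*/8, job_C:*/11, job_D:*/3, job_F:*/19}
Op 9: unregister job_D -> active={job_B:*/8, job_C:*/11, job_F:*/19}
Op 10: register job_E */8 -> active={job_B:*/8, job_C:*/11, job_E:*/8, job_F:*/19}
Op 11: unregister job_B -> active={job_C:*/11, job_E:*/8, job_F:*/19}
Op 12: unregister job_C -> active={job_E:*/8, job_F:*/19}
Op 13: register job_C */11 -> active={job_C:*/11, job_E:*/8, job_F:*/19}
Op 14: register job_C */17 -> active={job_C:*/17, job_E:*/8, job_F:*/19}
Final interval of job_E = 8
Next fire of job_E after T=136: (136//8+1)*8 = 144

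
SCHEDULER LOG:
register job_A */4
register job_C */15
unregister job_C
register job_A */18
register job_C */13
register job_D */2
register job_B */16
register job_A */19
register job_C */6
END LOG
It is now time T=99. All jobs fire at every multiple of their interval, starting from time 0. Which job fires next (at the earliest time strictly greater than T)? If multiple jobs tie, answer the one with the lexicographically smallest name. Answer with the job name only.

Answer: job_D

Derivation:
Op 1: register job_A */4 -> active={job_A:*/4}
Op 2: register job_C */15 -> active={job_A:*/4, job_C:*/15}
Op 3: unregister job_C -> active={job_A:*/4}
Op 4: register job_A */18 -> active={job_A:*/18}
Op 5: register job_C */13 -> active={job_A:*/18, job_C:*/13}
Op 6: register job_D */2 -> active={job_A:*/18, job_C:*/13, job_D:*/2}
Op 7: register job_B */16 -> active={job_A:*/18, job_B:*/16, job_C:*/13, job_D:*/2}
Op 8: register job_A */19 -> active={job_A:*/19, job_B:*/16, job_C:*/13, job_D:*/2}
Op 9: register job_C */6 -> active={job_A:*/19, job_B:*/16, job_C:*/6, job_D:*/2}
  job_A: interval 19, next fire after T=99 is 114
  job_B: interval 16, next fire after T=99 is 112
  job_C: interval 6, next fire after T=99 is 102
  job_D: interval 2, next fire after T=99 is 100
Earliest = 100, winner (lex tiebreak) = job_D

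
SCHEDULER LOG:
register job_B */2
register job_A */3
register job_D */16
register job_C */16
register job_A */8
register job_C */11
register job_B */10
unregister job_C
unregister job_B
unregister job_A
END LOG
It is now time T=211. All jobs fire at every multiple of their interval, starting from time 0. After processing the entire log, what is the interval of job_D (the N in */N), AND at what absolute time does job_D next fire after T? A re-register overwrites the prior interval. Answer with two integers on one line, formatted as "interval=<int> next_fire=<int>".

Op 1: register job_B */2 -> active={job_B:*/2}
Op 2: register job_A */3 -> active={job_A:*/3, job_B:*/2}
Op 3: register job_D */16 -> active={job_A:*/3, job_B:*/2, job_D:*/16}
Op 4: register job_C */16 -> active={job_A:*/3, job_B:*/2, job_C:*/16, job_D:*/16}
Op 5: register job_A */8 -> active={job_A:*/8, job_B:*/2, job_C:*/16, job_D:*/16}
Op 6: register job_C */11 -> active={job_A:*/8, job_B:*/2, job_C:*/11, job_D:*/16}
Op 7: register job_B */10 -> active={job_A:*/8, job_B:*/10, job_C:*/11, job_D:*/16}
Op 8: unregister job_C -> active={job_A:*/8, job_B:*/10, job_D:*/16}
Op 9: unregister job_B -> active={job_A:*/8, job_D:*/16}
Op 10: unregister job_A -> active={job_D:*/16}
Final interval of job_D = 16
Next fire of job_D after T=211: (211//16+1)*16 = 224

Answer: interval=16 next_fire=224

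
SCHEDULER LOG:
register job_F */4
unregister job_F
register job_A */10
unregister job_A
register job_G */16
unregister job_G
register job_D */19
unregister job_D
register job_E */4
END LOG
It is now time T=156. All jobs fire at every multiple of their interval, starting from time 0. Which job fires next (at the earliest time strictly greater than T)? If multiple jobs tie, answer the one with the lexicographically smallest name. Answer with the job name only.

Op 1: register job_F */4 -> active={job_F:*/4}
Op 2: unregister job_F -> active={}
Op 3: register job_A */10 -> active={job_A:*/10}
Op 4: unregister job_A -> active={}
Op 5: register job_G */16 -> active={job_G:*/16}
Op 6: unregister job_G -> active={}
Op 7: register job_D */19 -> active={job_D:*/19}
Op 8: unregister job_D -> active={}
Op 9: register job_E */4 -> active={job_E:*/4}
  job_E: interval 4, next fire after T=156 is 160
Earliest = 160, winner (lex tiebreak) = job_E

Answer: job_E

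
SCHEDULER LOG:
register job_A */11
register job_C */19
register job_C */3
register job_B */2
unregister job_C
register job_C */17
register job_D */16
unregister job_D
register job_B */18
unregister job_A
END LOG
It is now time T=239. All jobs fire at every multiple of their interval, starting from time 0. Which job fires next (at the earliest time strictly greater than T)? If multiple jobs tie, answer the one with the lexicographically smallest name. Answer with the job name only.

Answer: job_B

Derivation:
Op 1: register job_A */11 -> active={job_A:*/11}
Op 2: register job_C */19 -> active={job_A:*/11, job_C:*/19}
Op 3: register job_C */3 -> active={job_A:*/11, job_C:*/3}
Op 4: register job_B */2 -> active={job_A:*/11, job_B:*/2, job_C:*/3}
Op 5: unregister job_C -> active={job_A:*/11, job_B:*/2}
Op 6: register job_C */17 -> active={job_A:*/11, job_B:*/2, job_C:*/17}
Op 7: register job_D */16 -> active={job_A:*/11, job_B:*/2, job_C:*/17, job_D:*/16}
Op 8: unregister job_D -> active={job_A:*/11, job_B:*/2, job_C:*/17}
Op 9: register job_B */18 -> active={job_A:*/11, job_B:*/18, job_C:*/17}
Op 10: unregister job_A -> active={job_B:*/18, job_C:*/17}
  job_B: interval 18, next fire after T=239 is 252
  job_C: interval 17, next fire after T=239 is 255
Earliest = 252, winner (lex tiebreak) = job_B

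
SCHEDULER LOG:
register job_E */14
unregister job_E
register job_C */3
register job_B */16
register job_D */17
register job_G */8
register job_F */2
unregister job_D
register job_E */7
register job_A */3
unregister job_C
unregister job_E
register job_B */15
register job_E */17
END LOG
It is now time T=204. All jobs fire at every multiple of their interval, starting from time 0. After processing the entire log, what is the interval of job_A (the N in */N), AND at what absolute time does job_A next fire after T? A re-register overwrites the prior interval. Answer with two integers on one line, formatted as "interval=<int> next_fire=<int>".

Answer: interval=3 next_fire=207

Derivation:
Op 1: register job_E */14 -> active={job_E:*/14}
Op 2: unregister job_E -> active={}
Op 3: register job_C */3 -> active={job_C:*/3}
Op 4: register job_B */16 -> active={job_B:*/16, job_C:*/3}
Op 5: register job_D */17 -> active={job_B:*/16, job_C:*/3, job_D:*/17}
Op 6: register job_G */8 -> active={job_B:*/16, job_C:*/3, job_D:*/17, job_G:*/8}
Op 7: register job_F */2 -> active={job_B:*/16, job_C:*/3, job_D:*/17, job_F:*/2, job_G:*/8}
Op 8: unregister job_D -> active={job_B:*/16, job_C:*/3, job_F:*/2, job_G:*/8}
Op 9: register job_E */7 -> active={job_B:*/16, job_C:*/3, job_E:*/7, job_F:*/2, job_G:*/8}
Op 10: register job_A */3 -> active={job_A:*/3, job_B:*/16, job_C:*/3, job_E:*/7, job_F:*/2, job_G:*/8}
Op 11: unregister job_C -> active={job_A:*/3, job_B:*/16, job_E:*/7, job_F:*/2, job_G:*/8}
Op 12: unregister job_E -> active={job_A:*/3, job_B:*/16, job_F:*/2, job_G:*/8}
Op 13: register job_B */15 -> active={job_A:*/3, job_B:*/15, job_F:*/2, job_G:*/8}
Op 14: register job_E */17 -> active={job_A:*/3, job_B:*/15, job_E:*/17, job_F:*/2, job_G:*/8}
Final interval of job_A = 3
Next fire of job_A after T=204: (204//3+1)*3 = 207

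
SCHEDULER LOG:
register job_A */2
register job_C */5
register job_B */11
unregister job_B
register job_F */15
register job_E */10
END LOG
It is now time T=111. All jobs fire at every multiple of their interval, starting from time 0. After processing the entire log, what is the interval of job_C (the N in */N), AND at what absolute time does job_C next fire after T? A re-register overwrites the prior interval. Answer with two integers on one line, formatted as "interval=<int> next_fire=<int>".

Op 1: register job_A */2 -> active={job_A:*/2}
Op 2: register job_C */5 -> active={job_A:*/2, job_C:*/5}
Op 3: register job_B */11 -> active={job_A:*/2, job_B:*/11, job_C:*/5}
Op 4: unregister job_B -> active={job_A:*/2, job_C:*/5}
Op 5: register job_F */15 -> active={job_A:*/2, job_C:*/5, job_F:*/15}
Op 6: register job_E */10 -> active={job_A:*/2, job_C:*/5, job_E:*/10, job_F:*/15}
Final interval of job_C = 5
Next fire of job_C after T=111: (111//5+1)*5 = 115

Answer: interval=5 next_fire=115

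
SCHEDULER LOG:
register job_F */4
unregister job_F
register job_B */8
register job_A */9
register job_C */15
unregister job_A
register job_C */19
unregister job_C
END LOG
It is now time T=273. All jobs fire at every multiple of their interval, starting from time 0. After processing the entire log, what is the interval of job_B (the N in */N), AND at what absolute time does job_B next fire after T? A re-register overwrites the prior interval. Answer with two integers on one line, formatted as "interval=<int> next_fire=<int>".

Answer: interval=8 next_fire=280

Derivation:
Op 1: register job_F */4 -> active={job_F:*/4}
Op 2: unregister job_F -> active={}
Op 3: register job_B */8 -> active={job_B:*/8}
Op 4: register job_A */9 -> active={job_A:*/9, job_B:*/8}
Op 5: register job_C */15 -> active={job_A:*/9, job_B:*/8, job_C:*/15}
Op 6: unregister job_A -> active={job_B:*/8, job_C:*/15}
Op 7: register job_C */19 -> active={job_B:*/8, job_C:*/19}
Op 8: unregister job_C -> active={job_B:*/8}
Final interval of job_B = 8
Next fire of job_B after T=273: (273//8+1)*8 = 280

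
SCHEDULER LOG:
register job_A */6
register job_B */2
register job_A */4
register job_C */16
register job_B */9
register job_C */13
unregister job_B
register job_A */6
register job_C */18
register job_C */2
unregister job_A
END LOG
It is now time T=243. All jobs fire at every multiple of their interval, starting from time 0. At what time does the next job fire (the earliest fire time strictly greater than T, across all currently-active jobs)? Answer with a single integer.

Answer: 244

Derivation:
Op 1: register job_A */6 -> active={job_A:*/6}
Op 2: register job_B */2 -> active={job_A:*/6, job_B:*/2}
Op 3: register job_A */4 -> active={job_A:*/4, job_B:*/2}
Op 4: register job_C */16 -> active={job_A:*/4, job_B:*/2, job_C:*/16}
Op 5: register job_B */9 -> active={job_A:*/4, job_B:*/9, job_C:*/16}
Op 6: register job_C */13 -> active={job_A:*/4, job_B:*/9, job_C:*/13}
Op 7: unregister job_B -> active={job_A:*/4, job_C:*/13}
Op 8: register job_A */6 -> active={job_A:*/6, job_C:*/13}
Op 9: register job_C */18 -> active={job_A:*/6, job_C:*/18}
Op 10: register job_C */2 -> active={job_A:*/6, job_C:*/2}
Op 11: unregister job_A -> active={job_C:*/2}
  job_C: interval 2, next fire after T=243 is 244
Earliest fire time = 244 (job job_C)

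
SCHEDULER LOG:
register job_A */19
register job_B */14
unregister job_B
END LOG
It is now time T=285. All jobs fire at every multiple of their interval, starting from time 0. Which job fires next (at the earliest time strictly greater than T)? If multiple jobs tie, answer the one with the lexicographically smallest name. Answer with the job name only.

Answer: job_A

Derivation:
Op 1: register job_A */19 -> active={job_A:*/19}
Op 2: register job_B */14 -> active={job_A:*/19, job_B:*/14}
Op 3: unregister job_B -> active={job_A:*/19}
  job_A: interval 19, next fire after T=285 is 304
Earliest = 304, winner (lex tiebreak) = job_A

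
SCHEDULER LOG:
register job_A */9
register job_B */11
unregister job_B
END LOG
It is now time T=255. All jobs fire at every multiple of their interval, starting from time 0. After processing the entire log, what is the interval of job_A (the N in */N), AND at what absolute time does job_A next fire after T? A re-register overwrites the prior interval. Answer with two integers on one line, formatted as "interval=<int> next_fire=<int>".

Answer: interval=9 next_fire=261

Derivation:
Op 1: register job_A */9 -> active={job_A:*/9}
Op 2: register job_B */11 -> active={job_A:*/9, job_B:*/11}
Op 3: unregister job_B -> active={job_A:*/9}
Final interval of job_A = 9
Next fire of job_A after T=255: (255//9+1)*9 = 261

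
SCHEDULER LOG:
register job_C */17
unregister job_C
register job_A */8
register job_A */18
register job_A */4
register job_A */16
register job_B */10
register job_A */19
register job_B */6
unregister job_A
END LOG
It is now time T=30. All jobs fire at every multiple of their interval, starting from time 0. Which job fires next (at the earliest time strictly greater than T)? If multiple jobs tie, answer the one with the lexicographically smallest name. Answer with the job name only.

Op 1: register job_C */17 -> active={job_C:*/17}
Op 2: unregister job_C -> active={}
Op 3: register job_A */8 -> active={job_A:*/8}
Op 4: register job_A */18 -> active={job_A:*/18}
Op 5: register job_A */4 -> active={job_A:*/4}
Op 6: register job_A */16 -> active={job_A:*/16}
Op 7: register job_B */10 -> active={job_A:*/16, job_B:*/10}
Op 8: register job_A */19 -> active={job_A:*/19, job_B:*/10}
Op 9: register job_B */6 -> active={job_A:*/19, job_B:*/6}
Op 10: unregister job_A -> active={job_B:*/6}
  job_B: interval 6, next fire after T=30 is 36
Earliest = 36, winner (lex tiebreak) = job_B

Answer: job_B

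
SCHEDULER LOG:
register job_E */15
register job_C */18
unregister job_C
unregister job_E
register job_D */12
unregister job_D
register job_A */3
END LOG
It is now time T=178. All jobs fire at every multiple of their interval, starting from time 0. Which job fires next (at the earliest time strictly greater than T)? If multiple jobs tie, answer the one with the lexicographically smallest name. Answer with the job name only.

Op 1: register job_E */15 -> active={job_E:*/15}
Op 2: register job_C */18 -> active={job_C:*/18, job_E:*/15}
Op 3: unregister job_C -> active={job_E:*/15}
Op 4: unregister job_E -> active={}
Op 5: register job_D */12 -> active={job_D:*/12}
Op 6: unregister job_D -> active={}
Op 7: register job_A */3 -> active={job_A:*/3}
  job_A: interval 3, next fire after T=178 is 180
Earliest = 180, winner (lex tiebreak) = job_A

Answer: job_A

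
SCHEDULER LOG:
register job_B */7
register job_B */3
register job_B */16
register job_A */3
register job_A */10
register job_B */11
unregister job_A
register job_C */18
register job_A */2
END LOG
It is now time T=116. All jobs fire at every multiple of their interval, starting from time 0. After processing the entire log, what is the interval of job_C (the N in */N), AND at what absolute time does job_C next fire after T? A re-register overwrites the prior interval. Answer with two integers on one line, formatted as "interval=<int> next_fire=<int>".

Op 1: register job_B */7 -> active={job_B:*/7}
Op 2: register job_B */3 -> active={job_B:*/3}
Op 3: register job_B */16 -> active={job_B:*/16}
Op 4: register job_A */3 -> active={job_A:*/3, job_B:*/16}
Op 5: register job_A */10 -> active={job_A:*/10, job_B:*/16}
Op 6: register job_B */11 -> active={job_A:*/10, job_B:*/11}
Op 7: unregister job_A -> active={job_B:*/11}
Op 8: register job_C */18 -> active={job_B:*/11, job_C:*/18}
Op 9: register job_A */2 -> active={job_A:*/2, job_B:*/11, job_C:*/18}
Final interval of job_C = 18
Next fire of job_C after T=116: (116//18+1)*18 = 126

Answer: interval=18 next_fire=126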